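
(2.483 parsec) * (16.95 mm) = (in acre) 3.209e+11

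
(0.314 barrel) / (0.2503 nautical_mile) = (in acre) 2.661e-08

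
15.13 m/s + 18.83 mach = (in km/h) 2.314e+04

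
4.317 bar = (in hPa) 4317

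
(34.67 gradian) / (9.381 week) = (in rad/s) 9.599e-08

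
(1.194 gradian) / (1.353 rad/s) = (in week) 2.292e-08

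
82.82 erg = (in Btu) 7.85e-09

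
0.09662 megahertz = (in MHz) 0.09662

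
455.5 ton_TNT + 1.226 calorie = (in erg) 1.906e+19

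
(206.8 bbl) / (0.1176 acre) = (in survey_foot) 0.2267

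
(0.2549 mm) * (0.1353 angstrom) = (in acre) 8.522e-19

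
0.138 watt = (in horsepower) 0.0001851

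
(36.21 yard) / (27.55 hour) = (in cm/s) 0.03338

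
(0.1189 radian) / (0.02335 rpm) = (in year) 1.542e-06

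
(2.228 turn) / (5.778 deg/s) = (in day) 0.001607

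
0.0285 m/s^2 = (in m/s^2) 0.0285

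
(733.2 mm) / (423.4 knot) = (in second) 0.003366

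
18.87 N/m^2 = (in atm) 0.0001862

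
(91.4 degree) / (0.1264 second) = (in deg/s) 723.1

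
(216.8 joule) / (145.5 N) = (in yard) 1.63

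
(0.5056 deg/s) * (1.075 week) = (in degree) 3.287e+05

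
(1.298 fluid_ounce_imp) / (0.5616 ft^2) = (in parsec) 2.291e-20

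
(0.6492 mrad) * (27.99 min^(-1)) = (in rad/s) 0.0003029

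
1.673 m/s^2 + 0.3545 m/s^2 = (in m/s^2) 2.027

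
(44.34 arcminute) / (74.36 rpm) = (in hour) 4.601e-07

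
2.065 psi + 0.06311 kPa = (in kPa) 14.3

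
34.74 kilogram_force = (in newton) 340.7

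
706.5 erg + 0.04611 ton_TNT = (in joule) 1.929e+08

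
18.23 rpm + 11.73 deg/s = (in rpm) 20.19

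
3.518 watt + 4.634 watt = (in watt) 8.152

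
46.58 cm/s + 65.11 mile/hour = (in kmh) 106.5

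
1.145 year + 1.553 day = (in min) 6.04e+05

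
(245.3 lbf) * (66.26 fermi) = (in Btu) 6.853e-14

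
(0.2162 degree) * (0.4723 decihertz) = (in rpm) 0.001702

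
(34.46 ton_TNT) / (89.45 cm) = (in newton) 1.612e+11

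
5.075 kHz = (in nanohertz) 5.075e+12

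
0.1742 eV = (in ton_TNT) 6.671e-30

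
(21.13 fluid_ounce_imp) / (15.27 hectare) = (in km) 3.932e-12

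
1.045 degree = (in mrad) 18.24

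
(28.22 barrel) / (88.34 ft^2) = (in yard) 0.5979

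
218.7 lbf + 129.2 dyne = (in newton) 972.8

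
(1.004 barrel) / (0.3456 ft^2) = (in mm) 4972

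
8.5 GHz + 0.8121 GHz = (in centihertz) 9.312e+11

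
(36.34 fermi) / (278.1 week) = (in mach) 6.345e-25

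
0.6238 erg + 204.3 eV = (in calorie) 1.491e-08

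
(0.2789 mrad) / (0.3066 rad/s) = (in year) 2.884e-11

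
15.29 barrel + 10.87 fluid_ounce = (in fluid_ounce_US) 8.221e+04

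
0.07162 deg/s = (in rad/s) 0.00125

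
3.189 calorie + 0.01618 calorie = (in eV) 8.37e+19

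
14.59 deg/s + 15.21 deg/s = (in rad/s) 0.5201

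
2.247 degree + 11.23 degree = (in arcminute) 808.6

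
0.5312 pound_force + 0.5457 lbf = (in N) 4.79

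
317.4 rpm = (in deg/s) 1904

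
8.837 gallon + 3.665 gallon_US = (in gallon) 12.5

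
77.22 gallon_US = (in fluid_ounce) 9884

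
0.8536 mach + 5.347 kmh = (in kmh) 1052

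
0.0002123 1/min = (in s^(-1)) 3.538e-06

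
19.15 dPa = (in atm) 1.89e-05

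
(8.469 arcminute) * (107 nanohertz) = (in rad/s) 2.636e-10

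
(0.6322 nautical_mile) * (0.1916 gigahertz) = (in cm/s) 2.243e+13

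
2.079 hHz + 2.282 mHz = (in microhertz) 2.079e+08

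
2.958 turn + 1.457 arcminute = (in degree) 1065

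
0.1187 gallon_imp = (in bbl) 0.003394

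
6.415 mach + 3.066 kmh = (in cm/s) 2.185e+05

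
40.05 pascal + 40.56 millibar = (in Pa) 4096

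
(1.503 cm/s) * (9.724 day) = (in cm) 1.263e+06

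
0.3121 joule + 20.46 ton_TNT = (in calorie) 2.046e+10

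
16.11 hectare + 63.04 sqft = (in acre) 39.81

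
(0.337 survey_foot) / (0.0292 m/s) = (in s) 3.518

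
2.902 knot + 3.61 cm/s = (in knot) 2.972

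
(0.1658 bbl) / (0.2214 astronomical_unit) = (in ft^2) 8.567e-12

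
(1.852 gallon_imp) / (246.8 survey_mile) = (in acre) 5.238e-12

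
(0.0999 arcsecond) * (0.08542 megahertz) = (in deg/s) 2.37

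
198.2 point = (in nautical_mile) 3.775e-05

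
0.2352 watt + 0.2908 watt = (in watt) 0.526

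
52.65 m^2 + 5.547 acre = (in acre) 5.56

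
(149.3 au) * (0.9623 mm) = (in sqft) 2.313e+11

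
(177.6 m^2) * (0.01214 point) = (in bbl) 0.004784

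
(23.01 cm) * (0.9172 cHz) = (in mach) 6.198e-06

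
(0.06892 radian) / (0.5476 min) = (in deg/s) 0.1202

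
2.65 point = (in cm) 0.09349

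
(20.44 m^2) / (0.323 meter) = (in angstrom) 6.328e+11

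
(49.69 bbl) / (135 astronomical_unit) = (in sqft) 4.211e-12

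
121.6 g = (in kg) 0.1216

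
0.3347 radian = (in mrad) 334.7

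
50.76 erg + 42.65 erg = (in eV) 5.83e+13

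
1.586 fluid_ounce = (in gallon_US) 0.01239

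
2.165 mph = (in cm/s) 96.78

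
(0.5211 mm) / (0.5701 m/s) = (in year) 2.898e-11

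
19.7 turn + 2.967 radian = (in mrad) 1.267e+05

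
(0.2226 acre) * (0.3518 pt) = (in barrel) 0.7032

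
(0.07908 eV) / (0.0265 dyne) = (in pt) 1.355e-10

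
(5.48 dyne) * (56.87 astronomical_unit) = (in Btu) 4.419e+05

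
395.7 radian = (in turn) 62.98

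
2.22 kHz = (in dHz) 2.22e+04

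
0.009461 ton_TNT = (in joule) 3.958e+07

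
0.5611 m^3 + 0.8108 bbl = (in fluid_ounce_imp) 2.428e+04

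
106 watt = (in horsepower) 0.1421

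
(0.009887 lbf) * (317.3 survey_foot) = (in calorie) 1.017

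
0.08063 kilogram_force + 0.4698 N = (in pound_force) 0.2834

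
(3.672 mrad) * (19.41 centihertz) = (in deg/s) 0.04084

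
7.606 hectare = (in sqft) 8.187e+05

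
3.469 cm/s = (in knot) 0.06743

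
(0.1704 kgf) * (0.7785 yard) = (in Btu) 0.001127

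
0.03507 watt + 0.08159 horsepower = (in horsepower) 0.08164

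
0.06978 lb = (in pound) 0.06978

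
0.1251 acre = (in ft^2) 5449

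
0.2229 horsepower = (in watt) 166.2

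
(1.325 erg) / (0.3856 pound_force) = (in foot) 2.534e-07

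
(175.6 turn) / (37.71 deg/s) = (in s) 1676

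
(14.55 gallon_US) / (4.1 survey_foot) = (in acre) 1.089e-05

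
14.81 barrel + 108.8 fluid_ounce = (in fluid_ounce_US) 7.973e+04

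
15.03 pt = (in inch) 0.2087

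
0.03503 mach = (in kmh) 42.94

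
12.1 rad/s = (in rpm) 115.5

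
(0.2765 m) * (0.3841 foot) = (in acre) 7.999e-06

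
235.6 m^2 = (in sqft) 2536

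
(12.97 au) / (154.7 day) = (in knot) 2.822e+05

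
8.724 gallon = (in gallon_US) 8.724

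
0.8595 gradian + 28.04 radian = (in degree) 1607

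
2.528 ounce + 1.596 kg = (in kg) 1.668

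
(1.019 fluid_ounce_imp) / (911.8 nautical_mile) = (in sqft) 1.846e-10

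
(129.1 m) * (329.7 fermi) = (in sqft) 4.582e-10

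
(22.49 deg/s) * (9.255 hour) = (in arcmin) 4.496e+07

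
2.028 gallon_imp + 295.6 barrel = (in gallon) 1.242e+04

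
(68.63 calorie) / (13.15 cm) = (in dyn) 2.184e+08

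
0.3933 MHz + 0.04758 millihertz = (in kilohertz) 393.3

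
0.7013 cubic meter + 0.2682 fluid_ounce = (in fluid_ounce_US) 2.371e+04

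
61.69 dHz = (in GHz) 6.169e-09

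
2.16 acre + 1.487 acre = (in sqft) 1.589e+05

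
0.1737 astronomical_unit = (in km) 2.599e+07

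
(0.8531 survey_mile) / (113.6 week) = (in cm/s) 0.001998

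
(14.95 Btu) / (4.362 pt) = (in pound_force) 2.304e+06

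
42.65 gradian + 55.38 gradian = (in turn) 0.2451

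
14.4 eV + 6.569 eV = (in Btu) 3.184e-21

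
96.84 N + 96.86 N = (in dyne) 1.937e+07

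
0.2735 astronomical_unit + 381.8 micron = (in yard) 4.475e+10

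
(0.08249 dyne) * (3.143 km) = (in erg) 2.593e+04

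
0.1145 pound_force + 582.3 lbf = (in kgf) 264.2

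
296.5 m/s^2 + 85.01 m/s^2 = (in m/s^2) 381.5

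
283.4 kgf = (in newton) 2779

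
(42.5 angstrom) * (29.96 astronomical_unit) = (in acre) 4.707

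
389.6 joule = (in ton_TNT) 9.312e-08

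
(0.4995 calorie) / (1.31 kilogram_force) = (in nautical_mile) 8.784e-05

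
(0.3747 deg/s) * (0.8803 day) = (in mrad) 4.974e+05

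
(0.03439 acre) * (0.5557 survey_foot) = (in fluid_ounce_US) 7.971e+05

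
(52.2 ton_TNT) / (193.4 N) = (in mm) 1.129e+12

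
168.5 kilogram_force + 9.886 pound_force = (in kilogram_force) 173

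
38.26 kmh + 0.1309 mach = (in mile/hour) 123.5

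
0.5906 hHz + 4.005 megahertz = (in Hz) 4.005e+06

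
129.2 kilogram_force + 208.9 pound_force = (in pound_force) 493.7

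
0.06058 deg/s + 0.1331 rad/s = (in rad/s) 0.1342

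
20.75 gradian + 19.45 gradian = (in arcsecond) 1.302e+05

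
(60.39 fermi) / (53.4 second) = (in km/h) 4.071e-15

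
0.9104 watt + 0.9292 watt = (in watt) 1.84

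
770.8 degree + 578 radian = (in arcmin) 2.033e+06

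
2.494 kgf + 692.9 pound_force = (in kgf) 316.8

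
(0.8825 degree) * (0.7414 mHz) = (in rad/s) 1.142e-05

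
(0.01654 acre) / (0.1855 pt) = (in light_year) 1.081e-10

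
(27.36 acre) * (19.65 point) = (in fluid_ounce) 2.595e+07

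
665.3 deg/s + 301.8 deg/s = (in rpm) 161.2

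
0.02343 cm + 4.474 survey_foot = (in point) 3866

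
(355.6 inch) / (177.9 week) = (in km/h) 3.022e-07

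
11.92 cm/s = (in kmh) 0.4291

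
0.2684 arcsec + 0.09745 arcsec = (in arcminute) 0.006098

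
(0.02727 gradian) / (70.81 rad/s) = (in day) 7.002e-11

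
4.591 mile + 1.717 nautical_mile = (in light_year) 1.117e-12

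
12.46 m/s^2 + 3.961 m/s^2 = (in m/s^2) 16.42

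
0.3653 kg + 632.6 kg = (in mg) 6.33e+08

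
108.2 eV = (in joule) 1.734e-17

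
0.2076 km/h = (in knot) 0.1121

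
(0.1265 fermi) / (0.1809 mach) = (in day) 2.377e-23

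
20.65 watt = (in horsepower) 0.02769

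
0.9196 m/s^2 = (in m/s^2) 0.9196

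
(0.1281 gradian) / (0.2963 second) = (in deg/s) 0.3891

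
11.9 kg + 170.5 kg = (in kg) 182.4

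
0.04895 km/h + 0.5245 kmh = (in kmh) 0.5735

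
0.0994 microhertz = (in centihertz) 9.94e-06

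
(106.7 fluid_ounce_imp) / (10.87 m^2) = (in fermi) 2.789e+11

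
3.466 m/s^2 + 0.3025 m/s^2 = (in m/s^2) 3.769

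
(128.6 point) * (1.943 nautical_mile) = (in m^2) 163.3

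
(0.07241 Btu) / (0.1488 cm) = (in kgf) 5235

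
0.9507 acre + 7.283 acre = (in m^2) 3.332e+04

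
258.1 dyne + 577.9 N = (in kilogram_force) 58.93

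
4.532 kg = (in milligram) 4.532e+06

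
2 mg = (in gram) 0.002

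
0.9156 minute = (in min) 0.9156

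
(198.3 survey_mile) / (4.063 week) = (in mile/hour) 0.2905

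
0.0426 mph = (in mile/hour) 0.0426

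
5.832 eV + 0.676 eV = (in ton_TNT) 2.492e-28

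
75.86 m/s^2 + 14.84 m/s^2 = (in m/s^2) 90.7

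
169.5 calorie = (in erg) 7.092e+09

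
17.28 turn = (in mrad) 1.086e+05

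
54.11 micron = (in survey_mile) 3.362e-08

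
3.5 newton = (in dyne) 3.5e+05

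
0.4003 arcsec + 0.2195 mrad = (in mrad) 0.2214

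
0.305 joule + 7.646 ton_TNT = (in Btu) 3.032e+07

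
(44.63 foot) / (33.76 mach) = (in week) 1.957e-09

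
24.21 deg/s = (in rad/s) 0.4225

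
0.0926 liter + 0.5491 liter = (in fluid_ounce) 21.7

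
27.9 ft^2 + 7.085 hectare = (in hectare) 7.085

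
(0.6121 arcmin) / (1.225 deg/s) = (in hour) 2.313e-06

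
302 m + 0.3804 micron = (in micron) 3.02e+08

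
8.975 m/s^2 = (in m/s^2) 8.975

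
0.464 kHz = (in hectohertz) 4.64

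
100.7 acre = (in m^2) 4.075e+05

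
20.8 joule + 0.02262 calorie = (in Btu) 0.0198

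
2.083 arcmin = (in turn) 9.644e-05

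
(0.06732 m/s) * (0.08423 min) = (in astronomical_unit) 2.274e-12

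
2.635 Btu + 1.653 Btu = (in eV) 2.824e+22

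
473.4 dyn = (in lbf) 0.001064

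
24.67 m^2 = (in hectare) 0.002467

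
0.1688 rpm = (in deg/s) 1.013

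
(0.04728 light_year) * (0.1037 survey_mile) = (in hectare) 7.465e+12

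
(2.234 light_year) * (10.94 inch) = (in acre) 1.451e+12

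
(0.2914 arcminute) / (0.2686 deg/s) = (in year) 5.734e-10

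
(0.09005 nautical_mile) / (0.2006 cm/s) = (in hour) 23.09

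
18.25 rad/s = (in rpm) 174.3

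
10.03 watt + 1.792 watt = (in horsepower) 0.01585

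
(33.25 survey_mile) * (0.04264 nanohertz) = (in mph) 5.104e-06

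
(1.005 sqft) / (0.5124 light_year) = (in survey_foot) 6.319e-17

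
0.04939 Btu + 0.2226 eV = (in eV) 3.252e+20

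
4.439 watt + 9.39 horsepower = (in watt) 7007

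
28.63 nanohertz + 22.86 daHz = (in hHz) 2.286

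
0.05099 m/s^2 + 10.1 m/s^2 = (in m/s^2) 10.15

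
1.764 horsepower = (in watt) 1315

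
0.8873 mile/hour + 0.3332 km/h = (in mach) 0.001437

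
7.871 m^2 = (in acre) 0.001945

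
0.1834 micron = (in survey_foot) 6.017e-07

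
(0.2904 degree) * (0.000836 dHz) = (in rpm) 4.046e-06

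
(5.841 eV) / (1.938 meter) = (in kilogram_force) 4.924e-20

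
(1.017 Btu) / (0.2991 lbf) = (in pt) 2.286e+06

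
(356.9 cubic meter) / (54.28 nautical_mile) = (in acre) 8.773e-07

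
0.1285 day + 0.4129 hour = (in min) 209.8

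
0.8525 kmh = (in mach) 0.0006955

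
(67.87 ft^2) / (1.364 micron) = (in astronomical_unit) 3.09e-05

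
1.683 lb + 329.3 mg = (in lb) 1.684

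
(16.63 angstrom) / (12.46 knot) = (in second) 2.594e-10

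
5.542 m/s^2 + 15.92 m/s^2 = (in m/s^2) 21.46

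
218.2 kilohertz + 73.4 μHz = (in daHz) 2.182e+04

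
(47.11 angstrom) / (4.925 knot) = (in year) 5.896e-17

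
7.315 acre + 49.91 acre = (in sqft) 2.493e+06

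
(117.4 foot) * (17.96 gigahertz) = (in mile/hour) 1.438e+12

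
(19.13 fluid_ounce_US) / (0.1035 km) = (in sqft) 5.884e-05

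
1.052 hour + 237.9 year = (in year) 237.9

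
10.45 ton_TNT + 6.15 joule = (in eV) 2.729e+29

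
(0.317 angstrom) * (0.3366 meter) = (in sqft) 1.149e-10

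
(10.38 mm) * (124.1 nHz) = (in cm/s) 1.288e-07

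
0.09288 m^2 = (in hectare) 9.288e-06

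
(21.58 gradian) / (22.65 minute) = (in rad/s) 0.0002494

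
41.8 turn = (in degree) 1.505e+04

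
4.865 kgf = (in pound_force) 10.73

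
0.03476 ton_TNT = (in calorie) 3.476e+07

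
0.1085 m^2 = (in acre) 2.681e-05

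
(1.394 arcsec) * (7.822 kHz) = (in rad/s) 0.05286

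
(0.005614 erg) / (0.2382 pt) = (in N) 6.681e-06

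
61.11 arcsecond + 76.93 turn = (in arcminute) 1.662e+06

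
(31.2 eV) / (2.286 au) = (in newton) 1.462e-29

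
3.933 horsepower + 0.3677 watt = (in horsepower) 3.933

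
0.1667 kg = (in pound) 0.3675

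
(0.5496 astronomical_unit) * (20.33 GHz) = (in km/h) 6.017e+21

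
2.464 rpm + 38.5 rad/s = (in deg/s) 2221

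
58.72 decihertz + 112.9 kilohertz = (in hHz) 1129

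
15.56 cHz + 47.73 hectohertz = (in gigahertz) 4.773e-06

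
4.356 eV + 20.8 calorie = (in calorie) 20.8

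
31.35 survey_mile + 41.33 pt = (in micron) 5.045e+10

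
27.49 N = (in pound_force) 6.18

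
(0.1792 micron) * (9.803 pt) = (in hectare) 6.197e-14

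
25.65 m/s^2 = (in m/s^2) 25.65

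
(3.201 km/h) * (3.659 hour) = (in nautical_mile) 6.324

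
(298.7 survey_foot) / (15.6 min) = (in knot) 0.1891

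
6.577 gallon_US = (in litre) 24.9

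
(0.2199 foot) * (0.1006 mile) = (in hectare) 0.001085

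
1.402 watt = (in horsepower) 0.00188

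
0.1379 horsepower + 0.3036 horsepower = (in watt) 329.2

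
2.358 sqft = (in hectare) 2.191e-05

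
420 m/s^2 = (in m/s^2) 420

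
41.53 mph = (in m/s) 18.57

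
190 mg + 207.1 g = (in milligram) 2.073e+05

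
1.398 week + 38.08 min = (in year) 0.02688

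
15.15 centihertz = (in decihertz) 1.515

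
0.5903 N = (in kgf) 0.06019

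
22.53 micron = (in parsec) 7.301e-22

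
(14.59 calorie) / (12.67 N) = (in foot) 15.81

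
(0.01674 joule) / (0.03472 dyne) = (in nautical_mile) 26.03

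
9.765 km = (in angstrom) 9.765e+13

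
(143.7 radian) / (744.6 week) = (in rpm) 3.047e-06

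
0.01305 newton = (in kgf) 0.001331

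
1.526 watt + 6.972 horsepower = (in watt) 5201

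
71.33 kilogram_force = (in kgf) 71.33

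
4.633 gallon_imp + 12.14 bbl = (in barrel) 12.27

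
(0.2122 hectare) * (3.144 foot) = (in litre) 2.033e+06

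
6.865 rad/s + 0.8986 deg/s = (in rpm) 65.71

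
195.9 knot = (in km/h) 362.8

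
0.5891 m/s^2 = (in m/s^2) 0.5891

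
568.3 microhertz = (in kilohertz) 5.683e-07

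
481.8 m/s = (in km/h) 1734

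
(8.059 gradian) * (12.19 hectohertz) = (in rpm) 1474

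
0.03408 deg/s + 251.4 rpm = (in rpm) 251.4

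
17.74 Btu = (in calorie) 4473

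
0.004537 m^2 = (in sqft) 0.04884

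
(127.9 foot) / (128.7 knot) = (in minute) 0.009813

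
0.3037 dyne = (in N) 3.037e-06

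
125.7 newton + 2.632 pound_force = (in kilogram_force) 14.01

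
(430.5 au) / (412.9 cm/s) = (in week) 2.579e+07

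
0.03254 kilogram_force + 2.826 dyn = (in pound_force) 0.07174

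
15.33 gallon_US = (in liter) 58.03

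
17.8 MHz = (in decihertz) 1.78e+08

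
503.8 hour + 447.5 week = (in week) 450.5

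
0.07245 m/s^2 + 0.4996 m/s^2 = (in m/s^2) 0.572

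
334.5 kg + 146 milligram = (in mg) 3.345e+08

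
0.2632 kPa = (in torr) 1.974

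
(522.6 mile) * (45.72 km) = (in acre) 9.502e+06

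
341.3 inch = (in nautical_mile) 0.004681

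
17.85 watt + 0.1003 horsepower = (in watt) 92.64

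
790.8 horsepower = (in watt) 5.897e+05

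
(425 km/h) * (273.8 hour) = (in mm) 1.164e+11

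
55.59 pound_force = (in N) 247.3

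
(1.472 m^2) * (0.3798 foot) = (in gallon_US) 45.02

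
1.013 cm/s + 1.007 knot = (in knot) 1.027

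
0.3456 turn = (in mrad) 2171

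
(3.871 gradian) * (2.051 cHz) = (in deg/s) 0.07145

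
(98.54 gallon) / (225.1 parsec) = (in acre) 1.327e-23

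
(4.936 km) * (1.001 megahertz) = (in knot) 9.604e+09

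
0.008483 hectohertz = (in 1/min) 50.9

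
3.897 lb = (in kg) 1.768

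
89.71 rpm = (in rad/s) 9.394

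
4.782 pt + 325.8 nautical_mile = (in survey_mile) 374.9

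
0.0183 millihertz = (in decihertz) 0.000183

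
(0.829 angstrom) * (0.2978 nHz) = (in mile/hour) 5.522e-20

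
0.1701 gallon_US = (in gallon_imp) 0.1416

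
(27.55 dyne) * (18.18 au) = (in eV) 4.677e+27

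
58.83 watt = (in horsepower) 0.07889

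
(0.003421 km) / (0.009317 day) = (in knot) 0.008261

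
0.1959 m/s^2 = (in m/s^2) 0.1959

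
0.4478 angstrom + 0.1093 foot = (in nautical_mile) 1.799e-05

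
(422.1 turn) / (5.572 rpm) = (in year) 0.0001441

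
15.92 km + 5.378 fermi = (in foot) 5.223e+04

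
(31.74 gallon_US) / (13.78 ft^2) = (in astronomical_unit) 6.274e-13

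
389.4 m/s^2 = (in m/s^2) 389.4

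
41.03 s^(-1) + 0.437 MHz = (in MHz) 0.437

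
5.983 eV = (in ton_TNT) 2.291e-28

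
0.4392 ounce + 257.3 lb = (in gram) 1.167e+05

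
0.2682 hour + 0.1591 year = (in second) 5.018e+06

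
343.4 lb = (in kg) 155.8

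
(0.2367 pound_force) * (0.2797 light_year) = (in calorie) 6.659e+14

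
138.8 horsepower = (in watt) 1.035e+05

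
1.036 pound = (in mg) 4.699e+05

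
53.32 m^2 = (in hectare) 0.005332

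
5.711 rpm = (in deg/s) 34.27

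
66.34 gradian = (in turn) 0.1659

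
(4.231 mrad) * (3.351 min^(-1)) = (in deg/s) 0.01354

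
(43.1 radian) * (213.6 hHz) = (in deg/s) 5.275e+07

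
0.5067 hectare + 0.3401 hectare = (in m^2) 8468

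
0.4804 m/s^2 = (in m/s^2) 0.4804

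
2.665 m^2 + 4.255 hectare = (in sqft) 4.58e+05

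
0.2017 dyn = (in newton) 2.017e-06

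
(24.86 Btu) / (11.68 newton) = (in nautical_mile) 1.213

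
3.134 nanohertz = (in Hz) 3.134e-09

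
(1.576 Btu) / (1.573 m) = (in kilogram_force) 107.8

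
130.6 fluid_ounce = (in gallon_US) 1.02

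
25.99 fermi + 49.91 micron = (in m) 4.991e-05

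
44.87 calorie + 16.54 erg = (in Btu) 0.1779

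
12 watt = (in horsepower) 0.01609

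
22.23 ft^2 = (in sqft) 22.23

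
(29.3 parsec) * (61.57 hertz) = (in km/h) 2.004e+20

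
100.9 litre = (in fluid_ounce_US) 3412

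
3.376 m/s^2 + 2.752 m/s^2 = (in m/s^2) 6.128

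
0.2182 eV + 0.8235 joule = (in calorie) 0.1968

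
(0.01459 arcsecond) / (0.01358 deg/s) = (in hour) 8.29e-08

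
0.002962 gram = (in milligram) 2.962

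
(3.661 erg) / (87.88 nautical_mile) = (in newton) 2.249e-12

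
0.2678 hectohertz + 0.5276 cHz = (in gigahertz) 2.679e-08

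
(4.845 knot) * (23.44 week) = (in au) 0.0002362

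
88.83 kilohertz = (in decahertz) 8883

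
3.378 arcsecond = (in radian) 1.638e-05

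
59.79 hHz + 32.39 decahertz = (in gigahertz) 6.303e-06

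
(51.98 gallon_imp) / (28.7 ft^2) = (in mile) 5.507e-05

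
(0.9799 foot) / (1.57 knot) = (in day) 4.28e-06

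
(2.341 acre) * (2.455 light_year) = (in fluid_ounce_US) 7.44e+24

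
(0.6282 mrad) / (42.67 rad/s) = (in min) 2.454e-07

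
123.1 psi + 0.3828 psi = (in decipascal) 8.514e+06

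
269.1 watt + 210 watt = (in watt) 479.1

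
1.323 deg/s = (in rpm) 0.2205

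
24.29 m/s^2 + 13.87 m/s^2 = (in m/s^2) 38.16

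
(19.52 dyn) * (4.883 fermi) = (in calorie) 2.278e-19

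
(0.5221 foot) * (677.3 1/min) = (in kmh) 6.467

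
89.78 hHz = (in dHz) 8.978e+04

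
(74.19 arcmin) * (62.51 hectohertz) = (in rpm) 1288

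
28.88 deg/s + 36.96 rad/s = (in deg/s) 2147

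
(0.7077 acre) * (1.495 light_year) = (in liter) 4.051e+22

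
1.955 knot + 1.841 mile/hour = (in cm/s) 182.9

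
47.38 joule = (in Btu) 0.04491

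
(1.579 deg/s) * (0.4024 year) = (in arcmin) 1.202e+09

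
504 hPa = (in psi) 7.31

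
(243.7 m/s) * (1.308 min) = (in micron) 1.913e+10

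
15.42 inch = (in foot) 1.285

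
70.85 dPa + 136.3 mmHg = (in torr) 136.4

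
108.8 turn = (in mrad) 6.836e+05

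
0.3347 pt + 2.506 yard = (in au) 1.532e-11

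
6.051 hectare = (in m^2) 6.051e+04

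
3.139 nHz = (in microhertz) 0.003139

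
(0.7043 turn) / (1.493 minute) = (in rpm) 0.4717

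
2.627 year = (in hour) 2.301e+04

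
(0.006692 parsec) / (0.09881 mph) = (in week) 7.729e+09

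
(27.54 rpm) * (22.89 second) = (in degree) 3782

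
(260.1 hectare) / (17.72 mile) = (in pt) 2.585e+05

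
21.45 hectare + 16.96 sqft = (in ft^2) 2.309e+06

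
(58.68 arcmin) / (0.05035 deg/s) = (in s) 19.42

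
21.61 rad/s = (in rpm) 206.4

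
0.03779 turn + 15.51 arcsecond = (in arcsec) 4.899e+04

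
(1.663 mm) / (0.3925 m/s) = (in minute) 7.062e-05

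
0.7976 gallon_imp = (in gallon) 0.9579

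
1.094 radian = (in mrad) 1094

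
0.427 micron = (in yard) 4.67e-07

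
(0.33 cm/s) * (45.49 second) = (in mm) 150.1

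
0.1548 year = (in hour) 1356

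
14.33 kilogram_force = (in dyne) 1.405e+07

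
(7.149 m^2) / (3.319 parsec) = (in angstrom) 6.981e-07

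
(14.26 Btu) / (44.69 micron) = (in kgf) 3.433e+07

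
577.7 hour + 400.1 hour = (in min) 5.867e+04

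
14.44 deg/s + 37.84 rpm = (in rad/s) 4.215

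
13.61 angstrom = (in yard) 1.488e-09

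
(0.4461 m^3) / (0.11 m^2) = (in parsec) 1.314e-16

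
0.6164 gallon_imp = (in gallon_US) 0.7403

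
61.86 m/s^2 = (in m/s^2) 61.86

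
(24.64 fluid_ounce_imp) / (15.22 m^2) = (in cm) 0.0046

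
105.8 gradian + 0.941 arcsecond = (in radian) 1.662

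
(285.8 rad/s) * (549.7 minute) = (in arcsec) 1.944e+12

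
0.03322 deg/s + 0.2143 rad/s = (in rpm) 2.052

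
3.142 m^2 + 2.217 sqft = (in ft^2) 36.04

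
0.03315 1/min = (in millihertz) 0.5525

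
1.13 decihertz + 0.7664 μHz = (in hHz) 0.00113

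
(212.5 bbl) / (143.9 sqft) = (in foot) 8.291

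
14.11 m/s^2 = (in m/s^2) 14.11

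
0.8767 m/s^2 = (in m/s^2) 0.8767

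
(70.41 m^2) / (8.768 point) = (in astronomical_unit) 1.522e-07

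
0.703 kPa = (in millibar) 7.03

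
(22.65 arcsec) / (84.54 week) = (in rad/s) 2.148e-12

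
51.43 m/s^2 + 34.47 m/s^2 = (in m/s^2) 85.9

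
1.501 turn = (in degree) 540.4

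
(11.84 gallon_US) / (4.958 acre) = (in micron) 2.234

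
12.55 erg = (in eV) 7.833e+12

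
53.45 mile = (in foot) 2.822e+05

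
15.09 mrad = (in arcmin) 51.88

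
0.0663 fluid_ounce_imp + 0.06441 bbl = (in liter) 10.24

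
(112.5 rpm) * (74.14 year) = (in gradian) 1.754e+12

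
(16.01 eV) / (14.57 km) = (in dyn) 1.761e-17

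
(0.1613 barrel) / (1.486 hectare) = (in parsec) 5.593e-23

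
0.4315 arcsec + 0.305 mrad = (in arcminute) 1.056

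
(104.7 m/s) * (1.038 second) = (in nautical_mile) 0.05868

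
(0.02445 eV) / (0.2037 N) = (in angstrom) 1.923e-10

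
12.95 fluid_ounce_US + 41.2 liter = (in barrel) 0.2615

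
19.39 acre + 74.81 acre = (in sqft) 4.103e+06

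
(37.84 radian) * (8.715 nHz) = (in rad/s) 3.298e-07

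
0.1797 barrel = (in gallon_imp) 6.285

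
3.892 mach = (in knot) 2576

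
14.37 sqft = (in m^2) 1.335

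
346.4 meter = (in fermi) 3.464e+17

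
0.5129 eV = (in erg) 8.218e-13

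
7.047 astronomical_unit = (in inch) 4.15e+13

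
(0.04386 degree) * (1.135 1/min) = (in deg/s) 0.0008297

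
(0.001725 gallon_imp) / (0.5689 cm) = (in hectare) 1.378e-07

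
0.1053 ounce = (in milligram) 2985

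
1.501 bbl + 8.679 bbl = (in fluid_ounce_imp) 5.696e+04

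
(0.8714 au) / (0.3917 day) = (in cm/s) 3.852e+08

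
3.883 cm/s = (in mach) 0.000114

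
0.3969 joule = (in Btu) 0.0003762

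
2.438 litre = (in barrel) 0.01533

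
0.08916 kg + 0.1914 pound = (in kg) 0.176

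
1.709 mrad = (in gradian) 0.1088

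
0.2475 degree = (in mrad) 4.32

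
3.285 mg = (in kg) 3.285e-06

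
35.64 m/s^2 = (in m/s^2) 35.64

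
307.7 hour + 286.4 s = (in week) 1.832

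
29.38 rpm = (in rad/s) 3.077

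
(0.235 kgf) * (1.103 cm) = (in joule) 0.02542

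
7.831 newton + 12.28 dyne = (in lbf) 1.761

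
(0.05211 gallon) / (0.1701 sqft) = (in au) 8.344e-14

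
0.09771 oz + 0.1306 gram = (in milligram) 2901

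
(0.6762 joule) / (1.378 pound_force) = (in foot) 0.3619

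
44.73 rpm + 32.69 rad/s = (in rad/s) 37.37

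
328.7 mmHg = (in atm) 0.4325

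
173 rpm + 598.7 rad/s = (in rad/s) 616.8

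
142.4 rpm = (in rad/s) 14.91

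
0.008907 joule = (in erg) 8.907e+04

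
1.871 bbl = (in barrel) 1.871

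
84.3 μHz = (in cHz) 0.00843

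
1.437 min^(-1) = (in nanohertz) 2.395e+07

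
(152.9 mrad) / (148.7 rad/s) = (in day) 1.19e-08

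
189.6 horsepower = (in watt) 1.414e+05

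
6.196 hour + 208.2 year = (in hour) 1.824e+06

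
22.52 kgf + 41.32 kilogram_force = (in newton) 626.1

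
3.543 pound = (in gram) 1607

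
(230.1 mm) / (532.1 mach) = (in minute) 2.117e-08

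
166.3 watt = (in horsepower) 0.223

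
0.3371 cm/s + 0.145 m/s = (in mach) 0.0004357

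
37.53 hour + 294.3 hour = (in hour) 331.8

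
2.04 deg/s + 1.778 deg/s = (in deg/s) 3.818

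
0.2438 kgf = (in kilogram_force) 0.2438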